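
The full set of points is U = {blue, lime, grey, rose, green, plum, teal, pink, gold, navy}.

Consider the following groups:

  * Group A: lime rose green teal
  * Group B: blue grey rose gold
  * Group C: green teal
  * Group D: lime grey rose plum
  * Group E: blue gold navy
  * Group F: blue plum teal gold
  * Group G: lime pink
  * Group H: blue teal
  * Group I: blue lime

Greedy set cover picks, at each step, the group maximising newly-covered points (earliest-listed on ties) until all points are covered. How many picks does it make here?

Greedy: pick A (covers 4 new) → pick B (covers 3 new) → pick D (covers 1 new) → pick E (covers 1 new) → pick G (covers 1 new). Total picks: 5.
(The true minimum cover uses only 4 groups, so greedy is not optimal here.)

5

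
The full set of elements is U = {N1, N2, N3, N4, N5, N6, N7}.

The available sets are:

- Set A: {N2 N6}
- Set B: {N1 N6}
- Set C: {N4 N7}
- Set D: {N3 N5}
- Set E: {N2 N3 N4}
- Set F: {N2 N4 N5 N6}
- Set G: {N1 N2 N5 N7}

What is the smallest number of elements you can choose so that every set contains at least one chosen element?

3

Take H = {N3, N6, N7}. Each listed set contains at least one of these, so H is a hitting set of size 3.
The sets B, C, D are pairwise disjoint, so any hitting set needs a separate element for each — at least 3. Hence 3 is optimal.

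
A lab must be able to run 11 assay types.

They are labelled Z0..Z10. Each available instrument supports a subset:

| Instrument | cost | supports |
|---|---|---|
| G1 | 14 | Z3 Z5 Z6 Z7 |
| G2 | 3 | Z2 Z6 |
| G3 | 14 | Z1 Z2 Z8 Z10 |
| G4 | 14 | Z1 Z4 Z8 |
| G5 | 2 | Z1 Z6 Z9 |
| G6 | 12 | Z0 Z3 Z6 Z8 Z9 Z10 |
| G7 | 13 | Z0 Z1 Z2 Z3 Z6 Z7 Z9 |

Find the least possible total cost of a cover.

43

G1, G2, G4, G6 together cover every assay (G1 ∪ G2 ∪ G4 ∪ G6 = {Z0, Z1, Z2, Z3, Z4, Z5, Z6, Z7, Z8, Z9, Z10}); total cost 14 + 3 + 14 + 12 = 43.
The greedy pick G5, G2, G6, G1, G4 costs 45; no covering selection beats 43.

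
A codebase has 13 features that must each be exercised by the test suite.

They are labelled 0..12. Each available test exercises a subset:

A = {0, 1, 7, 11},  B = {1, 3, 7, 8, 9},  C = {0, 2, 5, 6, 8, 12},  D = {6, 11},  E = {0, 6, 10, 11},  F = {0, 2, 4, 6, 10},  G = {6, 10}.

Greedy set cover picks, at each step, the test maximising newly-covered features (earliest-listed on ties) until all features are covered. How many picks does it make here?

Greedy: pick C (covers 6 new) → pick B (covers 4 new) → pick E (covers 2 new) → pick F (covers 1 new). Total picks: 4.

4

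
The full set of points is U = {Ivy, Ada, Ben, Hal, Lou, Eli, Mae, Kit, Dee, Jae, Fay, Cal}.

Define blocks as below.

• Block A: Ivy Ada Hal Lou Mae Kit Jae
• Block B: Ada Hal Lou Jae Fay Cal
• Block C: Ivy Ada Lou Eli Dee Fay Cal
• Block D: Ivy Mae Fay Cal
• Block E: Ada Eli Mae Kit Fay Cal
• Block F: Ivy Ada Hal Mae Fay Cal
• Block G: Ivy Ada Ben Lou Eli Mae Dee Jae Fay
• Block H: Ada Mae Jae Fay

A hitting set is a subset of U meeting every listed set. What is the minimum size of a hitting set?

2

T = {Hal, Fay} meets every block (each contains at least one member of T), and |T| = 2.
No single point lies in every block, so at least 2 are needed and 2 is optimal.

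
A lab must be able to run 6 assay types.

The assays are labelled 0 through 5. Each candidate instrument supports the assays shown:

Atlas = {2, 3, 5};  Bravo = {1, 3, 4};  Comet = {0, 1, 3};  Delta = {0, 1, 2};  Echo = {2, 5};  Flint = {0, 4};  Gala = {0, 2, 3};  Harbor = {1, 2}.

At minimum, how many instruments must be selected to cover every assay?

3

Take {Atlas, Comet, Flint}. Their union is {0, 1, 2, 3, 4, 5}, which is all 6 assays.
No 2 of the 8 instruments cover everything (all 28 combinations miss at least one assay), so 3 is optimal.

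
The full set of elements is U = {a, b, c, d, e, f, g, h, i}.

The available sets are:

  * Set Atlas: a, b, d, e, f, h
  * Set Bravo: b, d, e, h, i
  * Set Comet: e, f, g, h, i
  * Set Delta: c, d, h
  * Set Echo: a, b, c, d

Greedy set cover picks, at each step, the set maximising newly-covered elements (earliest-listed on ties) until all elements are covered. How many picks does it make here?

3

Greedy: pick Atlas (covers 6 new) → pick Comet (covers 2 new) → pick Delta (covers 1 new). Total picks: 3.
(The true minimum cover uses only 2 sets, so greedy is not optimal here.)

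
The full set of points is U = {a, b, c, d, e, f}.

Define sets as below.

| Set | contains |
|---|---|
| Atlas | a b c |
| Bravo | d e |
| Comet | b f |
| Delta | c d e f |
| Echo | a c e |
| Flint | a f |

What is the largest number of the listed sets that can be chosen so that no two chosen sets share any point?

Comet, Echo are pairwise disjoint (Comet={b,f}; Echo={a,c,e}).
Every remaining set overlaps one of these, and no 3 of the listed sets are pairwise disjoint, so 2 is the maximum.

2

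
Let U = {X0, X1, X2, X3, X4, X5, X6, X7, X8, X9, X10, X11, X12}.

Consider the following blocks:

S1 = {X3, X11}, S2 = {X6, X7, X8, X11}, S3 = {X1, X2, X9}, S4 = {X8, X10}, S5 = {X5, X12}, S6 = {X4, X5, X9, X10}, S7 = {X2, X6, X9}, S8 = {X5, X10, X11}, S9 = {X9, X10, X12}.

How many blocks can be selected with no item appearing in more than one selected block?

S1, S3, S4, S5 are pairwise disjoint (S1={X3,X11}; S3={X1,X2,X9}; S4={X8,X10}; S5={X5,X12}).
Every remaining block overlaps one of these, and no 5 of the listed blocks are pairwise disjoint, so 4 is the maximum.

4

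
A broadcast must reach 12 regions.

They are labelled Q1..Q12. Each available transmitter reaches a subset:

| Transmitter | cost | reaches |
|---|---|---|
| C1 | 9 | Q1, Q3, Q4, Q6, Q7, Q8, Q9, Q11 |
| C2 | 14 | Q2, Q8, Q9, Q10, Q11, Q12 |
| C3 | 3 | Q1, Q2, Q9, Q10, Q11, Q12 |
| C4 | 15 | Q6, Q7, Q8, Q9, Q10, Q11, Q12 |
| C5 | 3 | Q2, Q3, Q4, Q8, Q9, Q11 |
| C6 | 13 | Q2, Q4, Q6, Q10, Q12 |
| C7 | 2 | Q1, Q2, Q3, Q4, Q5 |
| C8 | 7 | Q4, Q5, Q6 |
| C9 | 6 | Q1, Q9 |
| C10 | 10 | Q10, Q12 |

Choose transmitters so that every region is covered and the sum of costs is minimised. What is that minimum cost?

C1, C3, C7 together cover every region (C1 ∪ C3 ∪ C7 = {Q1, Q2, Q3, Q4, Q5, Q6, Q7, Q8, Q9, Q10, Q11, Q12}); total cost 9 + 3 + 2 = 14.
No covering selection has total cost below 14.

14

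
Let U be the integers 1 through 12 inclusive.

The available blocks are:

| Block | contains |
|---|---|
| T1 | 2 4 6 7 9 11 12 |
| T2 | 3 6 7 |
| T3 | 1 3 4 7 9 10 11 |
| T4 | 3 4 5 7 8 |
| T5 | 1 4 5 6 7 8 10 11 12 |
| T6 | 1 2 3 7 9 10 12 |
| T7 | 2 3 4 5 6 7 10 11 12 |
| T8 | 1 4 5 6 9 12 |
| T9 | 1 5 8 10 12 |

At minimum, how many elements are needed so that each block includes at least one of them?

2

Take H = {1, 7}. Each listed block contains at least one of these, so H is a hitting set of size 2.
The blocks T2, T9 are pairwise disjoint, so any hitting set needs a separate element for each — at least 2. Hence 2 is optimal.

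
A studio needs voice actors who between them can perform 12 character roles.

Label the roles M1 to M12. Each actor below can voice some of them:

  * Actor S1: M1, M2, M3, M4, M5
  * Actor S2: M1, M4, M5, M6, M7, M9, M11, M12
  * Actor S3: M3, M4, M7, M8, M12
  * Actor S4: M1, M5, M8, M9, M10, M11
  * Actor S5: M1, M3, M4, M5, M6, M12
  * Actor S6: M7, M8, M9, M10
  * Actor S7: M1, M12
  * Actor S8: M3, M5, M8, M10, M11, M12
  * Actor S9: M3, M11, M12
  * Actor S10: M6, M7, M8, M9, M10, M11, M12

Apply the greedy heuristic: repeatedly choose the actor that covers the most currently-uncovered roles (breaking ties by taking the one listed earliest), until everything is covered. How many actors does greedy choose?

Greedy: pick S2 (covers 8 new) → pick S8 (covers 3 new) → pick S1 (covers 1 new). Total picks: 3.
(The true minimum cover uses only 2 actors, so greedy is not optimal here.)

3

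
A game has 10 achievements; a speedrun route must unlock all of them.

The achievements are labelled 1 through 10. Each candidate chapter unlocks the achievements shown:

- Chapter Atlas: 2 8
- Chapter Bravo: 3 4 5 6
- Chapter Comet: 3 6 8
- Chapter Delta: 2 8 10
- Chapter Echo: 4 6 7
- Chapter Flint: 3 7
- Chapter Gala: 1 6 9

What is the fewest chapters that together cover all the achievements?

4

Bravo and Delta and Echo and Gala together: Bravo ∪ Delta ∪ Echo ∪ Gala = {1, 2, 3, 4, 5, 6, 7, 8, 9, 10} — every achievement is covered.
Only Gala contains 1, so Gala is forced; the remaining 7 achievements need at least 3 more chapters (each remaining chapter adds at most 3) — so at least 4 chapters are needed, and 4 is optimal.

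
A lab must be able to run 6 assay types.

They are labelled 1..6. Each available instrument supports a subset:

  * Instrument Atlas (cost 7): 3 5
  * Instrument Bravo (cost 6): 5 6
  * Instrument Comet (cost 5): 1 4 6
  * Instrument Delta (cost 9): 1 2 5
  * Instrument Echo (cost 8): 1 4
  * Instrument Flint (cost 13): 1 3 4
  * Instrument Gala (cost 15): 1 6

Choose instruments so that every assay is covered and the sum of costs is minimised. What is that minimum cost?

Atlas, Comet, Delta together cover every assay (Atlas ∪ Comet ∪ Delta = {1, 2, 3, 4, 5, 6}); total cost 7 + 5 + 9 = 21.
No covering selection has total cost below 21.

21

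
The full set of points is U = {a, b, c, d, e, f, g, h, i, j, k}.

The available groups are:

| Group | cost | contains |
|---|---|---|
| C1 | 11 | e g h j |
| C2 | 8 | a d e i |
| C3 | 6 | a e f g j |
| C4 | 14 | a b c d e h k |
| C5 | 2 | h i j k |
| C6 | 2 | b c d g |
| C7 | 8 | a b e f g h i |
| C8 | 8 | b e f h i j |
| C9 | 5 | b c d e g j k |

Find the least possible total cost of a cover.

C3, C5, C6 together cover every point (C3 ∪ C5 ∪ C6 = {a, b, c, d, e, f, g, h, i, j, k}); total cost 6 + 2 + 2 = 10.
No covering selection has total cost below 10.

10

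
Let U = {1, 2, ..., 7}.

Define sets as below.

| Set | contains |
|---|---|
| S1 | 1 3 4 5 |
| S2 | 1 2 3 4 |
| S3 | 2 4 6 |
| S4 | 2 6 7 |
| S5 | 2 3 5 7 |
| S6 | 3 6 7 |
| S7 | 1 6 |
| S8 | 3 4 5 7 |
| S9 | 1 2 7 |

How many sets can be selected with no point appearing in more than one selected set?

S1, S4 are pairwise disjoint (S1={1,3,4,5}; S4={2,6,7}).
Every remaining set overlaps one of these, and no 3 of the listed sets are pairwise disjoint, so 2 is the maximum.

2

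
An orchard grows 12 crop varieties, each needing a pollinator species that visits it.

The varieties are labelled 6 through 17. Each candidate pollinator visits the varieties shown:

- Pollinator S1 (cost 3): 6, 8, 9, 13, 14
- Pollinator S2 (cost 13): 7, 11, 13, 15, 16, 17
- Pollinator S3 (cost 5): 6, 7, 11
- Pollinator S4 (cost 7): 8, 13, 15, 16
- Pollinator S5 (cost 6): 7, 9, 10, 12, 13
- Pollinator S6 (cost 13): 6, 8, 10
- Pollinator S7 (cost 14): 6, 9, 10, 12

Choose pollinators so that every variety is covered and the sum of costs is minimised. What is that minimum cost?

S1, S2, S5 together cover every variety (S1 ∪ S2 ∪ S5 = {6, 7, 8, 9, 10, 11, 12, 13, 14, 15, 16, 17}); total cost 3 + 13 + 6 = 22.
No covering selection has total cost below 22.

22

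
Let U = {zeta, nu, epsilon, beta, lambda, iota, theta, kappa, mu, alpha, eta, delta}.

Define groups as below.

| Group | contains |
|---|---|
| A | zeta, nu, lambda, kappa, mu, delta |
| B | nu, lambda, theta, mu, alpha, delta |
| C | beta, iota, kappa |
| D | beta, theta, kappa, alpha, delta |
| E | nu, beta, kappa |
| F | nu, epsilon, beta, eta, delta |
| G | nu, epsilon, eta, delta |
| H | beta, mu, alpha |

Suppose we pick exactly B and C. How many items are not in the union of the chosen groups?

Union of B, C = {nu, beta, lambda, iota, theta, kappa, mu, alpha, delta}.
Not covered: zeta, epsilon, eta — 3 items.

3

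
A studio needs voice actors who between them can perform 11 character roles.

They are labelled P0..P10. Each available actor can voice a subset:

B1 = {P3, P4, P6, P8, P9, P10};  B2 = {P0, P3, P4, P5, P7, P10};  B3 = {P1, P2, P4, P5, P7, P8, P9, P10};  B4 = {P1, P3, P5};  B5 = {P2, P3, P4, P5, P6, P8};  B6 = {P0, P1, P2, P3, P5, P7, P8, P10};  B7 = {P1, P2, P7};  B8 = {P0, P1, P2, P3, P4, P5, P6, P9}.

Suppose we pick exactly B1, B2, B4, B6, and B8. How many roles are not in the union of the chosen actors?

0

Union of B1, B2, B4, B6, B8 = {P0, P1, P2, P3, P4, P5, P6, P7, P8, P9, P10} — that's every role, so 0 are uncovered.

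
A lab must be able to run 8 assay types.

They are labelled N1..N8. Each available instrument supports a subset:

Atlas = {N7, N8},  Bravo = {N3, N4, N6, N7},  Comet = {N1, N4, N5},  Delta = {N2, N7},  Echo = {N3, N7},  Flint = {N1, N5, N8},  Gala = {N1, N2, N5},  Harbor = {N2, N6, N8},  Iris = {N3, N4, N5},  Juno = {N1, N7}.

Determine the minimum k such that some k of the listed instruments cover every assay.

3

Atlas and Bravo and Gala together: Atlas ∪ Bravo ∪ Gala = {N1, N2, N3, N4, N5, N6, N7, N8} — every assay is covered.
No 2 of the 10 instruments cover everything (all 45 combinations miss at least one assay), so 3 is optimal.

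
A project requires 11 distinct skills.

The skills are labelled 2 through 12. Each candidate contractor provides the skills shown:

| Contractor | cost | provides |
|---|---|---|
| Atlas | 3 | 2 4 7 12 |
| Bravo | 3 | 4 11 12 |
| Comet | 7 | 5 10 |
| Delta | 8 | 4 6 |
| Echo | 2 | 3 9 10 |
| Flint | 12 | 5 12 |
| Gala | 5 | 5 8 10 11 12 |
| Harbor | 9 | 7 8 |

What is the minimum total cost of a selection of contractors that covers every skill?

Atlas, Delta, Echo, Gala together cover every skill (Atlas ∪ Delta ∪ Echo ∪ Gala = {2, 3, 4, 5, 6, 7, 8, 9, 10, 11, 12}); total cost 3 + 8 + 2 + 5 = 18.
No covering selection has total cost below 18.

18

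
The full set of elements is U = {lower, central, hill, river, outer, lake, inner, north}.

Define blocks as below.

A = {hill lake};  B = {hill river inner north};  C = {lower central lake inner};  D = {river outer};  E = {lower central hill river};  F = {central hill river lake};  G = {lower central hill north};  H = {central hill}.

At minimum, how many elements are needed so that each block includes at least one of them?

3

Take T = {central, river, lake}. Each listed block contains at least one of these, so T is a hitting set of size 3.
No choice of 2 elements meets every block, so 3 is the minimum.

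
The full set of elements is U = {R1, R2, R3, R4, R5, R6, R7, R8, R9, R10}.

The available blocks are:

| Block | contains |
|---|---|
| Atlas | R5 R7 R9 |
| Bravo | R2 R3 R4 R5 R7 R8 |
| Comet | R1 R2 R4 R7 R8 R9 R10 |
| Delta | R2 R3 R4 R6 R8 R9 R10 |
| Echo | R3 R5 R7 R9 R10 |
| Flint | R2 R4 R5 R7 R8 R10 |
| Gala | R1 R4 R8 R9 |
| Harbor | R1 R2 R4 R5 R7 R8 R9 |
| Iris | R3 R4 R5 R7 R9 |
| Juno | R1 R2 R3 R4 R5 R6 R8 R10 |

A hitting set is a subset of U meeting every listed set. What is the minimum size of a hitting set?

Take H = {R5, R9}. Each listed block contains at least one of these, so H is a hitting set of size 2.
No single element lies in every block, so at least 2 are needed and 2 is optimal.

2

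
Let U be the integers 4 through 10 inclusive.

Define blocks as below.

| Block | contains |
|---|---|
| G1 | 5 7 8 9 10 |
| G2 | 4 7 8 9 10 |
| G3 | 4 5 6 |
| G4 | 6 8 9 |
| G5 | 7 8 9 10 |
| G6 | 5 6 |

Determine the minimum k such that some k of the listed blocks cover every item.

2

G1 and G3 cover everything between them: the union {4, 5, 6, 7, 8, 9, 10} is all of U.
No single block has all 7 items (the largest, G1, has 5), so 2 is optimal.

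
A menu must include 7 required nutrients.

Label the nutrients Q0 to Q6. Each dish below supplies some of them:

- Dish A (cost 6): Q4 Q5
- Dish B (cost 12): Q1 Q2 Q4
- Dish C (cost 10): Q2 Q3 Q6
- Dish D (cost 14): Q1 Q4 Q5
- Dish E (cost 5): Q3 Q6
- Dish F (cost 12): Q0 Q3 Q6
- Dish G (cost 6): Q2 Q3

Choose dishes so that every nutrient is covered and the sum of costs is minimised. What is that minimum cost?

A, B, F together cover every nutrient (A ∪ B ∪ F = {Q0, Q1, Q2, Q3, Q4, Q5, Q6}); total cost 6 + 12 + 12 = 30.
The greedy pick E, A, B, F costs 35; no covering selection beats 30.

30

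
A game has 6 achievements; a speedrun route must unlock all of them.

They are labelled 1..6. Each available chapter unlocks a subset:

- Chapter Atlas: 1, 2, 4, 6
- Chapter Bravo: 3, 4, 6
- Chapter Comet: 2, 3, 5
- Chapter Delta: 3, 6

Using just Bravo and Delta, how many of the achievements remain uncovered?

Union of Bravo, Delta = {3, 4, 6}.
Not covered: 1, 2, 5 — 3 achievements.

3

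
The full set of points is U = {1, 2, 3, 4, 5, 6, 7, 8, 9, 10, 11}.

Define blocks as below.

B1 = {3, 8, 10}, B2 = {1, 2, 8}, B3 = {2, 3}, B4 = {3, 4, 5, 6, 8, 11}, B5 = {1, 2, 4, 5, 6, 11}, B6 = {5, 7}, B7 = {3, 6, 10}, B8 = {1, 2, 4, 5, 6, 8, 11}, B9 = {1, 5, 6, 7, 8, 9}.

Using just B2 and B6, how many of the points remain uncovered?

Union of B2, B6 = {1, 2, 5, 7, 8}.
Not covered: 3, 4, 6, 9, 10, 11 — 6 points.

6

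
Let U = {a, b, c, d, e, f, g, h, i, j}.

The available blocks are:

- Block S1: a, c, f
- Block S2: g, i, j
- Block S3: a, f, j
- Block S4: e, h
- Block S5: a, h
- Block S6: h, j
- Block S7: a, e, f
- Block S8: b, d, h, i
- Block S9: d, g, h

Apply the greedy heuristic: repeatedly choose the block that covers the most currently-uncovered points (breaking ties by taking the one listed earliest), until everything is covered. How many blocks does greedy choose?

Greedy: pick S8 (covers 4 new) → pick S1 (covers 3 new) → pick S2 (covers 2 new) → pick S4 (covers 1 new). Total picks: 4.

4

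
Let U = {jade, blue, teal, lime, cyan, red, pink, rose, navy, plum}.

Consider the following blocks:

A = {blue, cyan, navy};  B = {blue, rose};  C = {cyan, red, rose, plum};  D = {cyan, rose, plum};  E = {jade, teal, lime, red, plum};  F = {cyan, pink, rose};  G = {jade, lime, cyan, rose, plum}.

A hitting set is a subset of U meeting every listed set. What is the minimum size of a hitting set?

3

Take H = {blue, lime, cyan}. Each listed block contains at least one of these, so H is a hitting set of size 3.
No choice of 2 items meets every block, so 3 is the minimum.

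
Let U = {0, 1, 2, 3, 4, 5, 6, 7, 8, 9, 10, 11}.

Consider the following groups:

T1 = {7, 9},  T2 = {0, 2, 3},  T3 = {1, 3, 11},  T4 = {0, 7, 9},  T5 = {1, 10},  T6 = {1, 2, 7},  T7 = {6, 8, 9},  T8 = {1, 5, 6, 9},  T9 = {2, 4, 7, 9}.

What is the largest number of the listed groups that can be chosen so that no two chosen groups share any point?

3

T2, T5, T7 are pairwise disjoint (T2={0,2,3}; T5={1,10}; T7={6,8,9}).
Every remaining group overlaps one of these, and no 4 of the listed groups are pairwise disjoint, so 3 is the maximum.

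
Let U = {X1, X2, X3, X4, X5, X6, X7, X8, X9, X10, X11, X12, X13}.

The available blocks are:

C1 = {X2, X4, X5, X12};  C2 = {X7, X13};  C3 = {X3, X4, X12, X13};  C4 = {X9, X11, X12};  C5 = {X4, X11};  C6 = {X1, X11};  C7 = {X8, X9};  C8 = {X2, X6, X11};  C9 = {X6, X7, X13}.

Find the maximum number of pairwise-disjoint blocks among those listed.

C1, C6, C7, C9 are pairwise disjoint (C1={X2,X4,X5,X12}; C6={X1,X11}; C7={X8,X9}; C9={X6,X7,X13}).
Every remaining block overlaps one of these, and no 5 of the listed blocks are pairwise disjoint, so 4 is the maximum.

4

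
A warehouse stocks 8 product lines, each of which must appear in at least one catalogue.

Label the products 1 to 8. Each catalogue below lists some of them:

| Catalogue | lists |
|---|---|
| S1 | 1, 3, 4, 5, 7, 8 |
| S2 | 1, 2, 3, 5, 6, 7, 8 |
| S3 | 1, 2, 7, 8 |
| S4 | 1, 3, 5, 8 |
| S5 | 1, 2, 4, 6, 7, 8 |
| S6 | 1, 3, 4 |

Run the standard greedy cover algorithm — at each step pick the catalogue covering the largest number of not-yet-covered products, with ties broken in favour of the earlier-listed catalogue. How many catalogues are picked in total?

Greedy: pick S2 (covers 7 new) → pick S1 (covers 1 new). Total picks: 2.

2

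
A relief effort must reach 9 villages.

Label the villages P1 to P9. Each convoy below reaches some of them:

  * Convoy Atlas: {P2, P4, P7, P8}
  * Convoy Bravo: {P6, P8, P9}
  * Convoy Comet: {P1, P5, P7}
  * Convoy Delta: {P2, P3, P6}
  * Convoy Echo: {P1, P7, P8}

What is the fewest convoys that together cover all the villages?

Take {Atlas, Bravo, Comet, Delta}. Their union is {P1, P2, P3, P4, P5, P6, P7, P8, P9}, which is all 9 villages.
Only Atlas contains P4, so Atlas is forced; the remaining 5 villages need at least 3 more convoys (each remaining convoy adds at most 2) — so at least 4 convoys are needed, and 4 is optimal.

4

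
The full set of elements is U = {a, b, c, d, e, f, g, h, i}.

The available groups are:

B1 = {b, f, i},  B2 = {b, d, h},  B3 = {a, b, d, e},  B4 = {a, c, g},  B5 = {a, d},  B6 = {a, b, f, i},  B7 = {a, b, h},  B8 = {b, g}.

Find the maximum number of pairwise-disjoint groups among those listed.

2

B1, B5 are pairwise disjoint (B1={b,f,i}; B5={a,d}).
Every remaining group overlaps one of these, and no 3 of the listed groups are pairwise disjoint, so 2 is the maximum.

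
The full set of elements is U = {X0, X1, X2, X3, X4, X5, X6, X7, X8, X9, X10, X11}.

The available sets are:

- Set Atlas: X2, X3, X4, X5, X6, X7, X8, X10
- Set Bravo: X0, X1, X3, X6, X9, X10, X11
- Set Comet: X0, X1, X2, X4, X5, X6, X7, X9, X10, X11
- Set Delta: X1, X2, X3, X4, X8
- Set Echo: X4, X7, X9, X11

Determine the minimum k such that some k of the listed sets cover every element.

2

Atlas and Bravo together: Atlas ∪ Bravo = {X0, X1, X2, X3, X4, X5, X6, X7, X8, X9, X10, X11} — every element is covered.
No single set has all 12 elements (the largest, Comet, has 10), so 2 is optimal.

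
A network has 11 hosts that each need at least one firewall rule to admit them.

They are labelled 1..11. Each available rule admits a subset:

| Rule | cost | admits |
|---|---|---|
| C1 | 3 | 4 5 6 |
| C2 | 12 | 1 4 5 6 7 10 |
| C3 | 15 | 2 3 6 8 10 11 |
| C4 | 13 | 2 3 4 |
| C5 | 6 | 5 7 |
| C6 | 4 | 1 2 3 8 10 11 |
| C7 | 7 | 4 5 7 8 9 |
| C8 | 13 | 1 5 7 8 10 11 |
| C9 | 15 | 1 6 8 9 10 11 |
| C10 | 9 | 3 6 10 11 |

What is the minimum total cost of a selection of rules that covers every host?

C1, C6, C7 together cover every host (C1 ∪ C6 ∪ C7 = {1, 2, 3, 4, 5, 6, 7, 8, 9, 10, 11}); total cost 3 + 4 + 7 = 14.
No covering selection has total cost below 14.

14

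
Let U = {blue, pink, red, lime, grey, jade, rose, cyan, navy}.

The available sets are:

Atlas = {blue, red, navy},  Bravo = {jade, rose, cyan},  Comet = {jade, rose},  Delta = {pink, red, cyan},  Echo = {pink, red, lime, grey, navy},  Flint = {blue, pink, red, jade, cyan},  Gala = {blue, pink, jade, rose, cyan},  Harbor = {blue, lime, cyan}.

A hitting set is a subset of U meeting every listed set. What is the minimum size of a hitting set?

Take H = {blue, red, jade}. Each listed set contains at least one of these, so H is a hitting set of size 3.
No choice of 2 elements meets every set, so 3 is the minimum.

3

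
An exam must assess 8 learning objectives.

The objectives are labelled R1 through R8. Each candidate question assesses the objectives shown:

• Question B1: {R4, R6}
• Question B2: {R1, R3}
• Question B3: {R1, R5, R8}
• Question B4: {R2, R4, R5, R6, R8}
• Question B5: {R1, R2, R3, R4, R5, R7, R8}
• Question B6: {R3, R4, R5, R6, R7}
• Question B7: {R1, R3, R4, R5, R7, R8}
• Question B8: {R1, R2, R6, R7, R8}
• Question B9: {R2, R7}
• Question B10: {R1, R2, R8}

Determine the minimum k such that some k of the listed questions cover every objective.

2

Take {B5, B6}. Their union is {R1, R2, R3, R4, R5, R6, R7, R8}, which is all 8 objectives.
No single question has all 8 objectives (the largest, B5, has 7), so 2 is optimal.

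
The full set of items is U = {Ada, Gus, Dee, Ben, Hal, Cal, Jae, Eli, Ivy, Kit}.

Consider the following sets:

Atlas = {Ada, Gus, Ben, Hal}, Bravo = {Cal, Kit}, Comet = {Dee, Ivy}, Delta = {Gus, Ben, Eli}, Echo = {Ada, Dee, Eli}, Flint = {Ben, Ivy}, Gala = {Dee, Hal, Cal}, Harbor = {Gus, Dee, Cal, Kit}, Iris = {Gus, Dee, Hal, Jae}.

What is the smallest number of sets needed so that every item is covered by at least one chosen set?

4

Take {Echo, Flint, Harbor, Iris}. Their union is {Ada, Gus, Dee, Ben, Hal, Cal, Jae, Eli, Ivy, Kit}, which is all 10 items.
Only Iris contains Jae, so Iris is forced; the remaining 6 items need at least 3 more sets (each remaining set adds at most 2) — so at least 4 sets are needed, and 4 is optimal.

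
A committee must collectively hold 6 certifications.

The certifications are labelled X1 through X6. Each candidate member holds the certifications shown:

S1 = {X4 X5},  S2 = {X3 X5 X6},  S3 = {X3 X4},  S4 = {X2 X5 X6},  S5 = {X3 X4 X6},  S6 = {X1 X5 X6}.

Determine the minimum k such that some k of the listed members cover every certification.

S4 and S5 and S6 together: S4 ∪ S5 ∪ S6 = {X1, X2, X3, X4, X5, X6} — every certification is covered.
Only S6 contains X1, so S6 is forced; the remaining 3 certifications need at least 2 more members (each remaining member adds at most 2) — so at least 3 members are needed, and 3 is optimal.

3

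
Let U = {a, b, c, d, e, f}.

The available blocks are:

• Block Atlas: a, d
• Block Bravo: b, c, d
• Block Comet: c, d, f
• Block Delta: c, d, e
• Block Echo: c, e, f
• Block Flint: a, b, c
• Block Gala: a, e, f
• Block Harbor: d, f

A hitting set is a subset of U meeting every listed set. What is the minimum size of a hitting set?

The 3 items {c, d, f} hit every block.
No choice of 2 items meets every block, so 3 is the minimum.

3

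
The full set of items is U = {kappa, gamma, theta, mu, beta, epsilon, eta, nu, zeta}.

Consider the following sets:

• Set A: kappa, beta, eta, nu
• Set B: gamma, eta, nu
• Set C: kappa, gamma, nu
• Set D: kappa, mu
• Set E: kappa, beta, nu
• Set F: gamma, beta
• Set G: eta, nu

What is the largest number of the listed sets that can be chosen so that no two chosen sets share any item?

3

D, F, G are pairwise disjoint (D={kappa,mu}; F={gamma,beta}; G={eta,nu}).
Every remaining set overlaps one of these, and no 4 of the listed sets are pairwise disjoint, so 3 is the maximum.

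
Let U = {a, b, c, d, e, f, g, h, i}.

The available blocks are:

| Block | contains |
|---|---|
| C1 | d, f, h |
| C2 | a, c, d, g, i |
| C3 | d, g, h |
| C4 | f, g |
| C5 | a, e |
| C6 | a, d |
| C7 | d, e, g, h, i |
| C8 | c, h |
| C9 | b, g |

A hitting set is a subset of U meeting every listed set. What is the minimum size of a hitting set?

Take T = {a, g, h}. Each listed block contains at least one of these, so T is a hitting set of size 3.
The blocks C5, C8, C9 are pairwise disjoint, so any hitting set needs a separate point for each — at least 3. Hence 3 is optimal.

3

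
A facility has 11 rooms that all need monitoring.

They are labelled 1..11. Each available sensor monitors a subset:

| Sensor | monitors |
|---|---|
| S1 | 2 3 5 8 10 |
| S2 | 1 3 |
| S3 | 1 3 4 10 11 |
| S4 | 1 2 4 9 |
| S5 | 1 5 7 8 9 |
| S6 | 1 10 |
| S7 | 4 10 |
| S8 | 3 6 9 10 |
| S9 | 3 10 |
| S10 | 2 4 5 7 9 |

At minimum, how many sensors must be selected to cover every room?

4

S3 and S4 and S5 and S8 together: S3 ∪ S4 ∪ S5 ∪ S8 = {1, 2, 3, 4, 5, 6, 7, 8, 9, 10, 11} — every room is covered.
No 3 of the 10 sensors cover everything (all 120 combinations miss at least one room), so 4 is optimal.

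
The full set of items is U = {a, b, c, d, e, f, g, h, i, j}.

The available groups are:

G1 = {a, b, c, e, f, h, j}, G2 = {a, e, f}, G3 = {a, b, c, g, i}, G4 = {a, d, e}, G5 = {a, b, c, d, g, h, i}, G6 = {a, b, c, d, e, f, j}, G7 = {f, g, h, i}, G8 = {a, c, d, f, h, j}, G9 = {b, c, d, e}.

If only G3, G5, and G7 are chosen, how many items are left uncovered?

Union of G3, G5, G7 = {a, b, c, d, f, g, h, i}.
Not covered: e, j — 2 items.

2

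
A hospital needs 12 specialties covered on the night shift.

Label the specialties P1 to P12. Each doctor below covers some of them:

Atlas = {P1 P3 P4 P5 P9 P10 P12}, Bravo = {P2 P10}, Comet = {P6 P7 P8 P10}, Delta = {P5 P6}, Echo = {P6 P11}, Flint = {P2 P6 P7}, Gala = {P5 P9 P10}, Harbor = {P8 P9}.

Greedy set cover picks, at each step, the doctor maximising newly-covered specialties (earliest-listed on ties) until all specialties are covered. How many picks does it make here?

4

Greedy: pick Atlas (covers 7 new) → pick Comet (covers 3 new) → pick Bravo (covers 1 new) → pick Echo (covers 1 new). Total picks: 4.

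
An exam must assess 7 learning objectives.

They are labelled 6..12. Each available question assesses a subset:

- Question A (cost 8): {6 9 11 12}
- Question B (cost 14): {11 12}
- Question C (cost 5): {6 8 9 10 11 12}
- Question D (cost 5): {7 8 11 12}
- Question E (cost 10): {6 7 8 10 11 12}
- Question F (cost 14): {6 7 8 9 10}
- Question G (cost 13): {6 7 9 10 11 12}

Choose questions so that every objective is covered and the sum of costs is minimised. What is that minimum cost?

10

C, D together cover every objective (C ∪ D = {6, 7, 8, 9, 10, 11, 12}); total cost 5 + 5 = 10.
No covering selection has total cost below 10.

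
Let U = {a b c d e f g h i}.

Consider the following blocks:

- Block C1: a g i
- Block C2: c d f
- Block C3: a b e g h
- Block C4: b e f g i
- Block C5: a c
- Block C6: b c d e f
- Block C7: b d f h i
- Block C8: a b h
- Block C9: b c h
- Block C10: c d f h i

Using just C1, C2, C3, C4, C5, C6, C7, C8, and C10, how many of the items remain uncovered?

0

Union of C1, C2, C3, C4, C5, C6, C7, C8, C10 = {a, b, c, d, e, f, g, h, i} — that's every item, so 0 are uncovered.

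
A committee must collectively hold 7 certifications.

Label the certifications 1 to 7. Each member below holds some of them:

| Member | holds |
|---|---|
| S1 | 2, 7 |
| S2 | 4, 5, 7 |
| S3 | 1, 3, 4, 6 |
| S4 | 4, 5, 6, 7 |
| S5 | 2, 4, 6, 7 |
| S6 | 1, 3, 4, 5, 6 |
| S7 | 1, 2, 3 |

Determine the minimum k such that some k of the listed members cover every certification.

Take {S4, S7}. Their union is {1, 2, 3, 4, 5, 6, 7}, which is all 7 certifications.
No single member has all 7 certifications (the largest, S6, has 5), so 2 is optimal.

2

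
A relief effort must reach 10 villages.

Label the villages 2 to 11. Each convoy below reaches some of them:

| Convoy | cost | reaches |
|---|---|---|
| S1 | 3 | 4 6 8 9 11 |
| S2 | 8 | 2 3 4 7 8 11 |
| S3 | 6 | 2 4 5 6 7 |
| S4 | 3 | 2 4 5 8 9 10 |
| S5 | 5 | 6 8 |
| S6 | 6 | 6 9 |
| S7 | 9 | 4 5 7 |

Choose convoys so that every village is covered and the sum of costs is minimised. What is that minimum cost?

S1, S2, S4 together cover every village (S1 ∪ S2 ∪ S4 = {2, 3, 4, 5, 6, 7, 8, 9, 10, 11}); total cost 3 + 8 + 3 = 14.
No covering selection has total cost below 14.

14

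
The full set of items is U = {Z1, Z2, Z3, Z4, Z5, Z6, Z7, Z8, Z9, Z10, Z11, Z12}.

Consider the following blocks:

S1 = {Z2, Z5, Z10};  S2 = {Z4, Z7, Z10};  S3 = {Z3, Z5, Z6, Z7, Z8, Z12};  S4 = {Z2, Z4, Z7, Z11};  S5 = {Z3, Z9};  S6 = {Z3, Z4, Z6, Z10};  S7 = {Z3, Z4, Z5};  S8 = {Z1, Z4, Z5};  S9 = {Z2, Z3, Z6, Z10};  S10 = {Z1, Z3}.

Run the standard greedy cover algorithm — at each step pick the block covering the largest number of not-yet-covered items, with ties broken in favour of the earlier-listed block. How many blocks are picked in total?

5

Greedy: pick S3 (covers 6 new) → pick S4 (covers 3 new) → pick S1 (covers 1 new) → pick S5 (covers 1 new) → pick S8 (covers 1 new). Total picks: 5.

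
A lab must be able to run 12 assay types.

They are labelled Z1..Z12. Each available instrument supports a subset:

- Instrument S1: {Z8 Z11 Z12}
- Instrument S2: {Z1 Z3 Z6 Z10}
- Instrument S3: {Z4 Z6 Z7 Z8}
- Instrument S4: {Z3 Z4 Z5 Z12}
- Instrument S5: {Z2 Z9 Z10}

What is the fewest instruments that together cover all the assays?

5

Take {S1, S2, S3, S4, S5}. Their union is {Z1, Z2, Z3, Z4, Z5, Z6, Z7, Z8, Z9, Z10, Z11, Z12}, which is all 12 assays.
No 4 of the 5 instruments cover everything (all 5 combinations miss at least one assay), so 5 is optimal.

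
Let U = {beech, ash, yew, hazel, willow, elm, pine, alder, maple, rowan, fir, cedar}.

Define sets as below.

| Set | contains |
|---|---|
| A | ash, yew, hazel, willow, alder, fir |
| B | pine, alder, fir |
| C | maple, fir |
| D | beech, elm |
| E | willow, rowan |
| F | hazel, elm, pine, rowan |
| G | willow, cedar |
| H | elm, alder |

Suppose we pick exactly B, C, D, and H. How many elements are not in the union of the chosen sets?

6

Union of B, C, D, H = {beech, elm, pine, alder, maple, fir}.
Not covered: ash, yew, hazel, willow, rowan, cedar — 6 elements.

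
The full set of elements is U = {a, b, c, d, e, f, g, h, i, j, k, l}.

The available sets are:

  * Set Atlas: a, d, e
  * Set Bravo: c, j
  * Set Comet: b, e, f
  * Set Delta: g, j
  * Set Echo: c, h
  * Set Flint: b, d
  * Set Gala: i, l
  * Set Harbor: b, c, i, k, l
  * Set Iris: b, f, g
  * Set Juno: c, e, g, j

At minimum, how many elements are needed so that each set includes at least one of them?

5

The 5 elements {a, b, c, j, l} hit every set.
No choice of 4 elements meets every set, so 5 is the minimum.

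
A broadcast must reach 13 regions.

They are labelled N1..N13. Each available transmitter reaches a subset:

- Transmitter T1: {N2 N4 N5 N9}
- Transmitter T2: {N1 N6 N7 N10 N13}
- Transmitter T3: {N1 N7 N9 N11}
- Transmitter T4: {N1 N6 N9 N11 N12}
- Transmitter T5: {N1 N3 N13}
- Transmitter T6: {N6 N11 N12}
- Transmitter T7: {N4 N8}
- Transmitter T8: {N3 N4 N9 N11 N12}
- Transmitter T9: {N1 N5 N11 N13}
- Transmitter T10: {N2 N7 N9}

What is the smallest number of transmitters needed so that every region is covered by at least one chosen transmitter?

4

T1 and T2 and T7 and T8 together: T1 ∪ T2 ∪ T7 ∪ T8 = {N1, N2, N3, N4, N5, N6, N7, N8, N9, N10, N11, N12, N13} — every region is covered.
Only T7 contains N8, so T7 is forced; the remaining 11 regions need at least 3 more transmitters (each remaining transmitter adds at most 5) — so at least 4 transmitters are needed, and 4 is optimal.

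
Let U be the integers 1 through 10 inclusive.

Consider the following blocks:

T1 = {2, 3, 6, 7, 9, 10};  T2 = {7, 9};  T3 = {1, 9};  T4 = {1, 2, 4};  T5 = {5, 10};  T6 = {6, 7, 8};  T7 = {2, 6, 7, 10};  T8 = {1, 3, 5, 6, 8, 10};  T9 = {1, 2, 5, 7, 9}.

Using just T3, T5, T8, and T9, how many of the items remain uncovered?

1

Union of T3, T5, T8, T9 = {1, 2, 3, 5, 6, 7, 8, 9, 10}.
Not covered: 4 — 1 item.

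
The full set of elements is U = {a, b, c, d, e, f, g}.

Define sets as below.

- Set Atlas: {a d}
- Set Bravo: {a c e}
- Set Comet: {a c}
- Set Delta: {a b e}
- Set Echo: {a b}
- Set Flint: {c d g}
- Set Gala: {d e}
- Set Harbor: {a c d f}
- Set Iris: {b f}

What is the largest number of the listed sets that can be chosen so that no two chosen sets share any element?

Comet, Gala, Iris are pairwise disjoint (Comet={a,c}; Gala={d,e}; Iris={b,f}).
Every remaining set overlaps one of these, and no 4 of the listed sets are pairwise disjoint, so 3 is the maximum.

3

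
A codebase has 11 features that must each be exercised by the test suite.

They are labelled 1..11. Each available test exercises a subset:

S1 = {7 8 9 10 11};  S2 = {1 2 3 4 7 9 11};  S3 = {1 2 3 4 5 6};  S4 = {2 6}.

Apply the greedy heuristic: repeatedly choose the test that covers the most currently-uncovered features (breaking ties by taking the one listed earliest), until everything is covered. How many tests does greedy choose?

3

Greedy: pick S2 (covers 7 new) → pick S1 (covers 2 new) → pick S3 (covers 2 new). Total picks: 3.
(The true minimum cover uses only 2 tests, so greedy is not optimal here.)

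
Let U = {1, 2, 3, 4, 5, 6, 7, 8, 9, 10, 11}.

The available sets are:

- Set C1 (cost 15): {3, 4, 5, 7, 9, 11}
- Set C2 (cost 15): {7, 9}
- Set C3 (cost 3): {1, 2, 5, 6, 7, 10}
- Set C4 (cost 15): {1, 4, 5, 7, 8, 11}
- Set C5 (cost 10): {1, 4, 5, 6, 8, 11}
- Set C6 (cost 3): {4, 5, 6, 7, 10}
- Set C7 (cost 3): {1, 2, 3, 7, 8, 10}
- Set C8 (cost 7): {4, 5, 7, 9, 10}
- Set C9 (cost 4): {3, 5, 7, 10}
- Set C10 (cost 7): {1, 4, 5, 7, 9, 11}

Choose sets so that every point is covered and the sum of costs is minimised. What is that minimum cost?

13

C6, C7, C10 together cover every point (C6 ∪ C7 ∪ C10 = {1, 2, 3, 4, 5, 6, 7, 8, 9, 10, 11}); total cost 3 + 3 + 7 = 13.
No covering selection has total cost below 13.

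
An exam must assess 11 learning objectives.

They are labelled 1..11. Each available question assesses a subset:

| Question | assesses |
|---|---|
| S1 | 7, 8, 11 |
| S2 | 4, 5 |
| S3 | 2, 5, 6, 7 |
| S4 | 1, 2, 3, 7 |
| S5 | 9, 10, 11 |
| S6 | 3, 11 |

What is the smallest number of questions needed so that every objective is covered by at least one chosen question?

5

Take {S1, S2, S3, S4, S5}. Their union is {1, 2, 3, 4, 5, 6, 7, 8, 9, 10, 11}, which is all 11 objectives.
No 4 of the 6 questions cover everything (all 15 combinations miss at least one objective), so 5 is optimal.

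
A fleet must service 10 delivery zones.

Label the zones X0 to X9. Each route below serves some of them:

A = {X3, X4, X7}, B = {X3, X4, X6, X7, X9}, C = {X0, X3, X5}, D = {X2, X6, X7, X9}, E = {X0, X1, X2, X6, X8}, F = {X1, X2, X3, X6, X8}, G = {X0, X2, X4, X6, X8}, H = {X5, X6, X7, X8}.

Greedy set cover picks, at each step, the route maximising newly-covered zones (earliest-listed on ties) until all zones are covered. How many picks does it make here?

3

Greedy: pick B (covers 5 new) → pick E (covers 4 new) → pick C (covers 1 new). Total picks: 3.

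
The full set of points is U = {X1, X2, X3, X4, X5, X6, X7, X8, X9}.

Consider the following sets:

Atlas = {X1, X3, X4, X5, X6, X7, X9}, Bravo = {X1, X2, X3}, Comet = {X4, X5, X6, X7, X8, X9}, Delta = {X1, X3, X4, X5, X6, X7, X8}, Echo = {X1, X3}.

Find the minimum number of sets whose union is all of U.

2

Bravo and Comet cover everything between them: the union {X1, X2, X3, X4, X5, X6, X7, X8, X9} is all of U.
No single set has all 9 points (the largest, Atlas, has 7), so 2 is optimal.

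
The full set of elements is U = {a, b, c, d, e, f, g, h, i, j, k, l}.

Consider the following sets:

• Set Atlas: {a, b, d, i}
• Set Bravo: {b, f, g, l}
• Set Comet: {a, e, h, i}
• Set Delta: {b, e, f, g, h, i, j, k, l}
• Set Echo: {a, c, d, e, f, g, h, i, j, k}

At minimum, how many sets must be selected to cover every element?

2

Take {Bravo, Echo}. Their union is {a, b, c, d, e, f, g, h, i, j, k, l}, which is all 12 elements.
No single set has all 12 elements (the largest, Echo, has 10), so 2 is optimal.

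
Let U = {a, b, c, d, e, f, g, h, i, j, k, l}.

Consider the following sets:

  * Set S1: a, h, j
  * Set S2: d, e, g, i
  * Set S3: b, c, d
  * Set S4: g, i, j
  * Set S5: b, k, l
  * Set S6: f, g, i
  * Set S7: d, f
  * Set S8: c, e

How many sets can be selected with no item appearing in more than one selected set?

4

S1, S5, S6, S8 are pairwise disjoint (S1={a,h,j}; S5={b,k,l}; S6={f,g,i}; S8={c,e}).
Every remaining set overlaps one of these, and no 5 of the listed sets are pairwise disjoint, so 4 is the maximum.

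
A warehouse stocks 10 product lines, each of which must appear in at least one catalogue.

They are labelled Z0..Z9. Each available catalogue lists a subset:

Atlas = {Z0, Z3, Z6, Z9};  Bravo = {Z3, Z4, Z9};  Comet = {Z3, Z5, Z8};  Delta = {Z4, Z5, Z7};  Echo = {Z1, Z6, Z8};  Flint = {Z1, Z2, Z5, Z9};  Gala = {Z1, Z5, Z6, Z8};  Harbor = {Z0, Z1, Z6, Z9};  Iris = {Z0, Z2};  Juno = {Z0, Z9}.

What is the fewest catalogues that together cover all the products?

4

Atlas and Delta and Echo and Flint together: Atlas ∪ Delta ∪ Echo ∪ Flint = {Z0, Z1, Z2, Z3, Z4, Z5, Z6, Z7, Z8, Z9} — every product is covered.
No 3 of the 10 catalogues cover everything (all 120 combinations miss at least one product), so 4 is optimal.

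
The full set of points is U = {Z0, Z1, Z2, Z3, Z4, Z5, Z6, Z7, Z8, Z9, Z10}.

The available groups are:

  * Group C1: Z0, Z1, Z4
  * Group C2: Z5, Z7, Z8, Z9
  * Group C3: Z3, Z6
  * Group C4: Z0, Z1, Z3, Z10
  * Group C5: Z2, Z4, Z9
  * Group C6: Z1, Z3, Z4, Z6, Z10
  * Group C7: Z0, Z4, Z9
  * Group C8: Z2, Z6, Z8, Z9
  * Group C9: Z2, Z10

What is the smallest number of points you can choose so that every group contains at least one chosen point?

4

Take H = {Z2, Z3, Z4, Z7}. Each listed group contains at least one of these, so H is a hitting set of size 4.
The groups C1, C2, C3, C9 are pairwise disjoint, so any hitting set needs a separate point for each — at least 4. Hence 4 is optimal.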